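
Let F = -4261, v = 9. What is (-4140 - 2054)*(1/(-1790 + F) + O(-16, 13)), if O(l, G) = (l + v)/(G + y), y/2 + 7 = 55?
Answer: 263034404/659559 ≈ 398.80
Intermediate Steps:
y = 96 (y = -14 + 2*55 = -14 + 110 = 96)
O(l, G) = (9 + l)/(96 + G) (O(l, G) = (l + 9)/(G + 96) = (9 + l)/(96 + G))
(-4140 - 2054)*(1/(-1790 + F) + O(-16, 13)) = (-4140 - 2054)*(1/(-1790 - 4261) + (9 - 16)/(96 + 13)) = -6194*(1/(-6051) - 7/109) = -6194*(-1/6051 + (1/109)*(-7)) = -6194*(-1/6051 - 7/109) = -6194*(-42466/659559) = 263034404/659559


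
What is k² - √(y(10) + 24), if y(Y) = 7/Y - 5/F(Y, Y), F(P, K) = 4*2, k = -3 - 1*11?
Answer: 196 - 3*√1070/20 ≈ 191.09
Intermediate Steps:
k = -14 (k = -3 - 11 = -14)
F(P, K) = 8
y(Y) = -5/8 + 7/Y (y(Y) = 7/Y - 5/8 = -5/8 + 7/Y)
k² - √(y(10) + 24) = (-14)² - √((-5/8 + 7/10) + 24) = 196 - √((-5/8 + 7*(⅒)) + 24) = 196 - √((-5/8 + 7/10) + 24) = 196 - √(3/40 + 24) = 196 - √(963/40) = 196 - 3*√1070/20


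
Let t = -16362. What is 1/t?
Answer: -1/16362 ≈ -6.1117e-5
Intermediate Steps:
1/t = 1/(-16362) = -1/16362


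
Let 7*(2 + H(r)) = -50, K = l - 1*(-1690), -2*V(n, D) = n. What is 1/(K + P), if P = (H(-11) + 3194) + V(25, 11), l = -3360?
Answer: 14/21033 ≈ 0.00066562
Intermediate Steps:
V(n, D) = -n/2
K = -1670 (K = -3360 - 1*(-1690) = -3360 + 1690 = -1670)
H(r) = -64/7 (H(r) = -2 + (⅐)*(-50) = -2 - 50/7 = -64/7)
P = 44413/14 (P = (-64/7 + 3194) - ½*25 = 22294/7 - 25/2 = 44413/14 ≈ 3172.4)
1/(K + P) = 1/(-1670 + 44413/14) = 1/(21033/14) = 14/21033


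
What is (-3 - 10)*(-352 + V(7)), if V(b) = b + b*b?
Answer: 3848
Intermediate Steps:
V(b) = b + b²
(-3 - 10)*(-352 + V(7)) = (-3 - 10)*(-352 + 7*(1 + 7)) = -13*(-352 + 7*8) = -13*(-352 + 56) = -13*(-296) = 3848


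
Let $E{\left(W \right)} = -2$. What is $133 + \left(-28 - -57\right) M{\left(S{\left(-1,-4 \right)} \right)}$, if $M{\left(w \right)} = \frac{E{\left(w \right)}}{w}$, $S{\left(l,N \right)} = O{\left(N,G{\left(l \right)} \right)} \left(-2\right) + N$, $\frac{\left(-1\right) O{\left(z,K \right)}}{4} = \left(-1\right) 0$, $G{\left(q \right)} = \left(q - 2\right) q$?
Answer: $\frac{295}{2} \approx 147.5$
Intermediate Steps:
$G{\left(q \right)} = q \left(-2 + q\right)$ ($G{\left(q \right)} = \left(-2 + q\right) q = q \left(-2 + q\right)$)
$O{\left(z,K \right)} = 0$ ($O{\left(z,K \right)} = - 4 \left(\left(-1\right) 0\right) = \left(-4\right) 0 = 0$)
$S{\left(l,N \right)} = N$ ($S{\left(l,N \right)} = 0 \left(-2\right) + N = 0 + N = N$)
$M{\left(w \right)} = - \frac{2}{w}$
$133 + \left(-28 - -57\right) M{\left(S{\left(-1,-4 \right)} \right)} = 133 + \left(-28 - -57\right) \left(- \frac{2}{-4}\right) = 133 + \left(-28 + 57\right) \left(\left(-2\right) \left(- \frac{1}{4}\right)\right) = 133 + 29 \cdot \frac{1}{2} = 133 + \frac{29}{2} = \frac{295}{2}$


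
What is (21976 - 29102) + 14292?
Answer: 7166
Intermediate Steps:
(21976 - 29102) + 14292 = -7126 + 14292 = 7166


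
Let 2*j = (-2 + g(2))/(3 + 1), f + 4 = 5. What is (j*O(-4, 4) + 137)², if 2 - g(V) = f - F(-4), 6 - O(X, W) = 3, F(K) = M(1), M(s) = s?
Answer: 18769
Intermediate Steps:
F(K) = 1
f = 1 (f = -4 + 5 = 1)
O(X, W) = 3 (O(X, W) = 6 - 1*3 = 6 - 3 = 3)
g(V) = 2 (g(V) = 2 - (1 - 1*1) = 2 - (1 - 1) = 2 - 1*0 = 2 + 0 = 2)
j = 0 (j = ((-2 + 2)/(3 + 1))/2 = (0/4)/2 = (0*(¼))/2 = (½)*0 = 0)
(j*O(-4, 4) + 137)² = (0*3 + 137)² = (0 + 137)² = 137² = 18769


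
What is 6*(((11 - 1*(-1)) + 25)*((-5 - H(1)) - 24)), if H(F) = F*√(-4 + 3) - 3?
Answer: -5772 - 222*I ≈ -5772.0 - 222.0*I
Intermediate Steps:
H(F) = -3 + I*F (H(F) = F*√(-1) - 3 = F*I - 3 = I*F - 3 = -3 + I*F)
6*(((11 - 1*(-1)) + 25)*((-5 - H(1)) - 24)) = 6*(((11 - 1*(-1)) + 25)*((-5 - (-3 + I*1)) - 24)) = 6*(((11 + 1) + 25)*((-5 - (-3 + I)) - 24)) = 6*((12 + 25)*((-5 + (3 - I)) - 24)) = 6*(37*((-2 - I) - 24)) = 6*(37*(-26 - I)) = 6*(-962 - 37*I) = -5772 - 222*I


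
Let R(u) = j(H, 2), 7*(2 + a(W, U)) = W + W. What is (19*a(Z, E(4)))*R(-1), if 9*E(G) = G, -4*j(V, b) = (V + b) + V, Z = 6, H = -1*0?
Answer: 19/7 ≈ 2.7143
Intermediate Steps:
H = 0
j(V, b) = -V/2 - b/4 (j(V, b) = -((V + b) + V)/4 = -(b + 2*V)/4 = -V/2 - b/4)
E(G) = G/9
a(W, U) = -2 + 2*W/7 (a(W, U) = -2 + (W + W)/7 = -2 + (2*W)/7 = -2 + 2*W/7)
R(u) = -1/2 (R(u) = -1/2*0 - 1/4*2 = 0 - 1/2 = -1/2)
(19*a(Z, E(4)))*R(-1) = (19*(-2 + (2/7)*6))*(-1/2) = (19*(-2 + 12/7))*(-1/2) = (19*(-2/7))*(-1/2) = -38/7*(-1/2) = 19/7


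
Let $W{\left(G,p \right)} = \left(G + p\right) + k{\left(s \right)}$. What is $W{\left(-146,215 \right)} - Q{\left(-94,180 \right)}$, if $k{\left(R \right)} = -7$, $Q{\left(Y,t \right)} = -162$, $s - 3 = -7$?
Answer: $224$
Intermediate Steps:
$s = -4$ ($s = 3 - 7 = -4$)
$W{\left(G,p \right)} = -7 + G + p$ ($W{\left(G,p \right)} = \left(G + p\right) - 7 = -7 + G + p$)
$W{\left(-146,215 \right)} - Q{\left(-94,180 \right)} = \left(-7 - 146 + 215\right) - -162 = 62 + 162 = 224$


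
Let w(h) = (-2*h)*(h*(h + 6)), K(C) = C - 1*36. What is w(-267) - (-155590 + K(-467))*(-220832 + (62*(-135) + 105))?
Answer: -35723225163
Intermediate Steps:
K(C) = -36 + C (K(C) = C - 36 = -36 + C)
w(h) = -2*h**2*(6 + h) (w(h) = (-2*h)*(h*(6 + h)) = -2*h**2*(6 + h))
w(-267) - (-155590 + K(-467))*(-220832 + (62*(-135) + 105)) = 2*(-267)**2*(-6 - 1*(-267)) - (-155590 + (-36 - 467))*(-220832 + (62*(-135) + 105)) = 2*71289*(-6 + 267) - (-155590 - 503)*(-220832 + (-8370 + 105)) = 2*71289*261 - (-156093)*(-220832 - 8265) = 37212858 - (-156093)*(-229097) = 37212858 - 1*35760438021 = 37212858 - 35760438021 = -35723225163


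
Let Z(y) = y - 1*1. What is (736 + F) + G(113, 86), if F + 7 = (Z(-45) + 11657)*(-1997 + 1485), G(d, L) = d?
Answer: -5943990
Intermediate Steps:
Z(y) = -1 + y (Z(y) = y - 1 = -1 + y)
F = -5944839 (F = -7 + ((-1 - 45) + 11657)*(-1997 + 1485) = -7 + (-46 + 11657)*(-512) = -7 + 11611*(-512) = -7 - 5944832 = -5944839)
(736 + F) + G(113, 86) = (736 - 5944839) + 113 = -5944103 + 113 = -5943990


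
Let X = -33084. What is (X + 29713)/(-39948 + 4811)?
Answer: 3371/35137 ≈ 0.095939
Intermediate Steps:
(X + 29713)/(-39948 + 4811) = (-33084 + 29713)/(-39948 + 4811) = -3371/(-35137) = -3371*(-1/35137) = 3371/35137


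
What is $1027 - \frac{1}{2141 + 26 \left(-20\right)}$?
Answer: $\frac{1664766}{1621} \approx 1027.0$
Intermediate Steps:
$1027 - \frac{1}{2141 + 26 \left(-20\right)} = 1027 - \frac{1}{2141 - 520} = 1027 - \frac{1}{1621} = \frac{1664766}{1621}$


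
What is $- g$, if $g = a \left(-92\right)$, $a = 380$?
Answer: $34960$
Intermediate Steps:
$g = -34960$ ($g = 380 \left(-92\right) = -34960$)
$- g = \left(-1\right) \left(-34960\right) = 34960$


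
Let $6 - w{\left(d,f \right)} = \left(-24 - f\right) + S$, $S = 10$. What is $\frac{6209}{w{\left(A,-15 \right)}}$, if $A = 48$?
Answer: $\frac{6209}{5} \approx 1241.8$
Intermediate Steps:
$w{\left(d,f \right)} = 20 + f$ ($w{\left(d,f \right)} = 6 - \left(\left(-24 - f\right) + 10\right) = 6 - \left(-14 - f\right) = 6 + \left(14 + f\right) = 20 + f$)
$\frac{6209}{w{\left(A,-15 \right)}} = \frac{6209}{20 - 15} = \frac{6209}{5}$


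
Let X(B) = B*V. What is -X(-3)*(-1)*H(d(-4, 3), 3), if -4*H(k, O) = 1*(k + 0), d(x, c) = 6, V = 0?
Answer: 0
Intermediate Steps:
X(B) = 0 (X(B) = B*0 = 0)
H(k, O) = -k/4 (H(k, O) = -(k + 0)/4 = -k/4)
-X(-3)*(-1)*H(d(-4, 3), 3) = -0*(-1)*(-¼*6) = -0*(-3)/2 = -1*0 = 0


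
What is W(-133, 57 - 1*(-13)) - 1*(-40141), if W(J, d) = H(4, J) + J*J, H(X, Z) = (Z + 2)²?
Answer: 74991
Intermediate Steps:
H(X, Z) = (2 + Z)²
W(J, d) = J² + (2 + J)² (W(J, d) = (2 + J)² + J*J = (2 + J)² + J² = J² + (2 + J)²)
W(-133, 57 - 1*(-13)) - 1*(-40141) = ((-133)² + (2 - 133)²) - 1*(-40141) = (17689 + (-131)²) + 40141 = (17689 + 17161) + 40141 = 34850 + 40141 = 74991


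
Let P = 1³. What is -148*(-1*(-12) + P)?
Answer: -1924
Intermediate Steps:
P = 1
-148*(-1*(-12) + P) = -148*(-1*(-12) + 1) = -148*(12 + 1) = -148*13 = -1924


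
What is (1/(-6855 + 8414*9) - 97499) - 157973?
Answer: -17594612111/68871 ≈ -2.5547e+5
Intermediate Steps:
(1/(-6855 + 8414*9) - 97499) - 157973 = (1/(-6855 + 75726) - 97499) - 157973 = (1/68871 - 97499) - 157973 = -6714853628/68871 - 157973 = -17594612111/68871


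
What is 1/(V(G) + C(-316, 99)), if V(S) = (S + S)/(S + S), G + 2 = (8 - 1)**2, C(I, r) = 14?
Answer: 1/15 ≈ 0.066667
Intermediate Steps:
G = 47 (G = -2 + (8 - 1)**2 = -2 + 7**2 = -2 + 49 = 47)
V(S) = 1 (V(S) = (2*S)/((2*S)) = (2*S)*(1/(2*S)) = 1)
1/(V(G) + C(-316, 99)) = 1/(1 + 14) = 1/15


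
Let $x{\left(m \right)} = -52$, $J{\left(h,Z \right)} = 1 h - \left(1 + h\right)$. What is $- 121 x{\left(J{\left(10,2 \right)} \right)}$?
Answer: $6292$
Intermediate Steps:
$J{\left(h,Z \right)} = -1$ ($J{\left(h,Z \right)} = h - \left(1 + h\right) = -1$)
$- 121 x{\left(J{\left(10,2 \right)} \right)} = \left(-121\right) \left(-52\right) = 6292$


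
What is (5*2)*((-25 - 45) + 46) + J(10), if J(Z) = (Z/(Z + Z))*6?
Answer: -237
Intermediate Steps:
J(Z) = 3 (J(Z) = (Z/((2*Z)))*6 = ((1/(2*Z))*Z)*6 = (½)*6 = 3)
(5*2)*((-25 - 45) + 46) + J(10) = (5*2)*((-25 - 45) + 46) + 3 = 10*(-70 + 46) + 3 = 10*(-24) + 3 = -240 + 3 = -237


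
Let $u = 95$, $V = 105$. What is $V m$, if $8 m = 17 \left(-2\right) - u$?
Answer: $- \frac{13545}{8} \approx -1693.1$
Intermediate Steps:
$m = - \frac{129}{8}$ ($m = \frac{17 \left(-2\right) - 95}{8} = \frac{-34 - 95}{8} = \frac{1}{8} \left(-129\right) = - \frac{129}{8} \approx -16.125$)
$V m = 105 \left(- \frac{129}{8}\right) = - \frac{13545}{8}$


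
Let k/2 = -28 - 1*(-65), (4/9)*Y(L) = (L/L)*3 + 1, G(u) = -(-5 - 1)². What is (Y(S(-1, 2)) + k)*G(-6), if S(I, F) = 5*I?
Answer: -2988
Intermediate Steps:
G(u) = -36 (G(u) = -1*(-6)² = -1*36 = -36)
Y(L) = 9 (Y(L) = 9*((L/L)*3 + 1)/4 = 9*(1*3 + 1)/4 = 9*(3 + 1)/4 = (9/4)*4 = 9)
k = 74 (k = 2*(-28 - 1*(-65)) = 2*(-28 + 65) = 2*37 = 74)
(Y(S(-1, 2)) + k)*G(-6) = (9 + 74)*(-36) = 83*(-36) = -2988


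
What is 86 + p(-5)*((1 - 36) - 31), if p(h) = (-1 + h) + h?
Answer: 812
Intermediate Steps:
p(h) = -1 + 2*h
86 + p(-5)*((1 - 36) - 31) = 86 + (-1 + 2*(-5))*((1 - 36) - 31) = 86 + (-1 - 10)*(-35 - 31) = 86 - 11*(-66) = 86 + 726 = 812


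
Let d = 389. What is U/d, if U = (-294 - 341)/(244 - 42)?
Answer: -635/78578 ≈ -0.0080811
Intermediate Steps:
U = -635/202 ≈ -3.1436
U/d = -635/202/389 = -635/202*1/389 = -635/78578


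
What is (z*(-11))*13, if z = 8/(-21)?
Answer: 1144/21 ≈ 54.476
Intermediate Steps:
z = -8/21 (z = 8*(-1/21) = -8/21 ≈ -0.38095)
(z*(-11))*13 = -8/21*(-11)*13 = (88/21)*13 = 1144/21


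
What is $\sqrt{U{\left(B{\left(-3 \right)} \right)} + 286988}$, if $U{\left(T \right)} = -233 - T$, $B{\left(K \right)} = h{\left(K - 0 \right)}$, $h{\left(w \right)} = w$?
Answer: $3 \sqrt{31862} \approx 535.5$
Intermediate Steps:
$B{\left(K \right)} = K$ ($B{\left(K \right)} = K - 0 = K + 0 = K$)
$\sqrt{U{\left(B{\left(-3 \right)} \right)} + 286988} = \sqrt{\left(-233 - -3\right) + 286988} = \sqrt{\left(-233 + 3\right) + 286988} = \sqrt{-230 + 286988} = \sqrt{286758} = 3 \sqrt{31862}$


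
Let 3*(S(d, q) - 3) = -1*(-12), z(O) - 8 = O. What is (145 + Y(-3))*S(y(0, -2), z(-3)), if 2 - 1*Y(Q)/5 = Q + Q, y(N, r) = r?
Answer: 1295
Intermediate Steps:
z(O) = 8 + O
Y(Q) = 10 - 10*Q (Y(Q) = 10 - 5*(Q + Q) = 10 - 10*Q)
S(d, q) = 7 (S(d, q) = 3 + (-1*(-12))/3 = 3 + (⅓)*12 = 3 + 4 = 7)
(145 + Y(-3))*S(y(0, -2), z(-3)) = (145 + (10 - 10*(-3)))*7 = (145 + (10 + 30))*7 = (145 + 40)*7 = 185*7 = 1295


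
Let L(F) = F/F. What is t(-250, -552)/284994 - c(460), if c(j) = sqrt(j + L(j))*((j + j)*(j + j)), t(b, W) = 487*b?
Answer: -60875/142497 - 846400*sqrt(461) ≈ -1.8173e+7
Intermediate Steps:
L(F) = 1
c(j) = 4*j**2*sqrt(1 + j) (c(j) = sqrt(j + 1)*((j + j)*(j + j)) = sqrt(1 + j)*((2*j)*(2*j)) = sqrt(1 + j)*(4*j**2) = 4*j**2*sqrt(1 + j))
t(-250, -552)/284994 - c(460) = (487*(-250))/284994 - 4*460**2*sqrt(1 + 460) = -121750*1/284994 - 4*211600*sqrt(461) = -60875/142497 - 846400*sqrt(461)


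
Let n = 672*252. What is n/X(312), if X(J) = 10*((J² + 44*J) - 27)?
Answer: 28224/185075 ≈ 0.15250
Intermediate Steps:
n = 169344
X(J) = -270 + 10*J² + 440*J (X(J) = 10*(-27 + J² + 44*J) = -270 + 10*J² + 440*J)
n/X(312) = 169344/(-270 + 10*312² + 440*312) = 169344/(-270 + 10*97344 + 137280) = 169344/(-270 + 973440 + 137280) = 169344/1110450 = 169344*(1/1110450) = 28224/185075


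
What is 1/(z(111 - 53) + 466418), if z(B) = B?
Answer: 1/466476 ≈ 2.1437e-6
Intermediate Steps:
1/(z(111 - 53) + 466418) = 1/((111 - 53) + 466418) = 1/(58 + 466418) = 1/466476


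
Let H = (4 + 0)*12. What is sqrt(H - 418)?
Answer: I*sqrt(370) ≈ 19.235*I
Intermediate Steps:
H = 48 (H = 4*12 = 48)
sqrt(H - 418) = sqrt(48 - 418) = sqrt(-370) = I*sqrt(370)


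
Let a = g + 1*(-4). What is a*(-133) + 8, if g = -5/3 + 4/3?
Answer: 1753/3 ≈ 584.33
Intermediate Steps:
g = -⅓ (g = -5*⅓ + 4*(⅓) = -5/3 + 4/3 = -⅓ ≈ -0.33333)
a = -13/3 (a = -⅓ + 1*(-4) = -⅓ - 4 = -13/3 ≈ -4.3333)
a*(-133) + 8 = -13/3*(-133) + 8 = 1729/3 + 8 = 1753/3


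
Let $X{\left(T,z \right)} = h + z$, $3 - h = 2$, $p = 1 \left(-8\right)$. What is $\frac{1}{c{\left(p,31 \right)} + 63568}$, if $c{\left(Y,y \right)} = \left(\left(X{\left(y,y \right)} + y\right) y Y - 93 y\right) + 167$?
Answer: $\frac{1}{45228} \approx 2.211 \cdot 10^{-5}$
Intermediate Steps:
$p = -8$
$h = 1$ ($h = 3 - 2 = 1$)
$X{\left(T,z \right)} = 1 + z$
$c{\left(Y,y \right)} = 167 - 93 y + Y y \left(1 + 2 y\right)$ ($c{\left(Y,y \right)} = \left(\left(\left(1 + y\right) + y\right) y Y - 93 y\right) + 167 = \left(\left(1 + 2 y\right) y Y - 93 y\right) + 167 = \left(y \left(1 + 2 y\right) Y - 93 y\right) + 167 = \left(Y y \left(1 + 2 y\right) - 93 y\right) + 167 = \left(- 93 y + Y y \left(1 + 2 y\right)\right) + 167 = 167 - 93 y + Y y \left(1 + 2 y\right)$)
$\frac{1}{c{\left(p,31 \right)} + 63568} = \frac{1}{\left(167 - 2883 - 248 + 2 \left(-8\right) 31^{2}\right) + 63568} = \frac{1}{\left(167 - 2883 - 248 + 2 \left(-8\right) 961\right) + 63568} = \frac{1}{\left(167 - 2883 - 248 - 15376\right) + 63568} = \frac{1}{-18340 + 63568} = \frac{1}{45228}$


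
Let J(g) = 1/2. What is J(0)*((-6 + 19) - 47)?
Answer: -17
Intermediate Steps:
J(g) = ½
J(0)*((-6 + 19) - 47) = ((-6 + 19) - 47)/2 = (13 - 47)/2 = (½)*(-34) = -17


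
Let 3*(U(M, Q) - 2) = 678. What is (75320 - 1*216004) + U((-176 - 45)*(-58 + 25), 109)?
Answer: -140456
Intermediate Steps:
U(M, Q) = 228 (U(M, Q) = 2 + (⅓)*678 = 2 + 226 = 228)
(75320 - 1*216004) + U((-176 - 45)*(-58 + 25), 109) = (75320 - 1*216004) + 228 = (75320 - 216004) + 228 = -140684 + 228 = -140456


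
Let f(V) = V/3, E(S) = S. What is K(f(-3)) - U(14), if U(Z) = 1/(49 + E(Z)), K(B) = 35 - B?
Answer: 2267/63 ≈ 35.984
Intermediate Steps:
f(V) = V/3 (f(V) = V*(⅓) = V/3)
U(Z) = 1/(49 + Z)
K(f(-3)) - U(14) = (35 - (-3)/3) - 1/(49 + 14) = (35 - 1*(-1)) - 1/63 = (35 + 1) - 1*1/63 = 36 - 1/63 = 2267/63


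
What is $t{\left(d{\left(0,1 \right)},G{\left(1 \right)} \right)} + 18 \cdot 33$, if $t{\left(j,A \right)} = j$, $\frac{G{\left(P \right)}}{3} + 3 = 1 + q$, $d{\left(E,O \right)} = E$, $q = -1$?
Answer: $594$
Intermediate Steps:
$G{\left(P \right)} = -9$ ($G{\left(P \right)} = -9 + 3 \left(1 - 1\right) = -9 + 3 \cdot 0 = -9 + 0 = -9$)
$t{\left(d{\left(0,1 \right)},G{\left(1 \right)} \right)} + 18 \cdot 33 = 0 + 18 \cdot 33 = 0 + 594 = 594$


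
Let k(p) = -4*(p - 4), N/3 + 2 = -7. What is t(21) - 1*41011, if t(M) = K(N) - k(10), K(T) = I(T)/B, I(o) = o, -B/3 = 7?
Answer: -286900/7 ≈ -40986.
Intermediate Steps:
B = -21 (B = -3*7 = -21)
N = -27 (N = -6 + 3*(-7) = -6 - 21 = -27)
K(T) = -T/21 (K(T) = T/(-21) = T*(-1/21) = -T/21)
k(p) = 16 - 4*p (k(p) = -4*(-4 + p) = 16 - 4*p)
t(M) = 177/7 (t(M) = -1/21*(-27) - (16 - 4*10) = 9/7 - (16 - 40) = 9/7 - 1*(-24) = 9/7 + 24 = 177/7)
t(21) - 1*41011 = 177/7 - 1*41011 = 177/7 - 41011 = -286900/7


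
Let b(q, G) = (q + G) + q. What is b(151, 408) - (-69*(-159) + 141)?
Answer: -10402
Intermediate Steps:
b(q, G) = G + 2*q (b(q, G) = (G + q) + q = G + 2*q)
b(151, 408) - (-69*(-159) + 141) = (408 + 2*151) - (-69*(-159) + 141) = (408 + 302) - (10971 + 141) = 710 - 1*11112 = 710 - 11112 = -10402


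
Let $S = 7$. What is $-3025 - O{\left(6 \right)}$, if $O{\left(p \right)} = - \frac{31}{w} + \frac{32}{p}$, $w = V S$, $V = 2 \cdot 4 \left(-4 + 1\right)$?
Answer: $- \frac{169709}{56} \approx -3030.5$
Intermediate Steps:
$V = -24$ ($V = 8 \left(-3\right) = -24$)
$w = -168$ ($w = \left(-24\right) 7 = -168$)
$O{\left(p \right)} = \frac{31}{168} + \frac{32}{p}$ ($O{\left(p \right)} = - \frac{31}{-168} + \frac{32}{p} = \left(-31\right) \left(- \frac{1}{168}\right) + \frac{32}{p} = \frac{31}{168} + \frac{32}{p}$)
$-3025 - O{\left(6 \right)} = -3025 - \left(\frac{31}{168} + \frac{32}{6}\right) = -3025 - \left(\frac{31}{168} + 32 \cdot \frac{1}{6}\right) = -3025 - \left(\frac{31}{168} + \frac{16}{3}\right) = -3025 - \frac{309}{56} = - \frac{169709}{56}$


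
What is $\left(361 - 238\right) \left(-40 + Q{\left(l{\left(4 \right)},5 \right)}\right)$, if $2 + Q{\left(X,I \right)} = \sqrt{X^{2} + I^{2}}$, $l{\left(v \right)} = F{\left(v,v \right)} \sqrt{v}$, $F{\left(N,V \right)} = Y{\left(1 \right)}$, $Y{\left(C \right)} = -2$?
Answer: $-5166 + 123 \sqrt{41} \approx -4378.4$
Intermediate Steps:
$F{\left(N,V \right)} = -2$
$l{\left(v \right)} = - 2 \sqrt{v}$
$Q{\left(X,I \right)} = -2 + \sqrt{I^{2} + X^{2}}$ ($Q{\left(X,I \right)} = -2 + \sqrt{X^{2} + I^{2}} = -2 + \sqrt{I^{2} + X^{2}}$)
$\left(361 - 238\right) \left(-40 + Q{\left(l{\left(4 \right)},5 \right)}\right) = \left(361 - 238\right) \left(-40 - \left(2 - \sqrt{5^{2} + \left(- 2 \sqrt{4}\right)^{2}}\right)\right) = 123 \left(-40 - \left(2 - \sqrt{25 + \left(\left(-2\right) 2\right)^{2}}\right)\right) = 123 \left(-40 - \left(2 - \sqrt{25 + \left(-4\right)^{2}}\right)\right) = 123 \left(-40 - \left(2 - \sqrt{25 + 16}\right)\right) = 123 \left(-40 - \left(2 - \sqrt{41}\right)\right) = 123 \left(-42 + \sqrt{41}\right) = -5166 + 123 \sqrt{41}$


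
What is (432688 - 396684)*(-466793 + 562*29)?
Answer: -16219621980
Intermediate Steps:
(432688 - 396684)*(-466793 + 562*29) = 36004*(-466793 + 16298) = 36004*(-450495) = -16219621980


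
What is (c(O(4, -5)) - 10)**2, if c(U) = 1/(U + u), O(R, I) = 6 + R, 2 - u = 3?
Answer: 7921/81 ≈ 97.790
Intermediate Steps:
u = -1 (u = 2 - 1*3 = 2 - 3 = -1)
c(U) = 1/(-1 + U) (c(U) = 1/(U - 1) = 1/(-1 + U))
(c(O(4, -5)) - 10)**2 = (1/(-1 + (6 + 4)) - 10)**2 = (1/(-1 + 10) - 10)**2 = (1/9 - 10)**2 = (-89/9)**2 = 7921/81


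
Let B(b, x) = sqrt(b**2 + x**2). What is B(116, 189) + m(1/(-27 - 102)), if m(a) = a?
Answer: -1/129 + sqrt(49177) ≈ 221.75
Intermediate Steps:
B(116, 189) + m(1/(-27 - 102)) = sqrt(116**2 + 189**2) + 1/(-27 - 102) = sqrt(13456 + 35721) + 1/(-129) = sqrt(49177) - 1/129 = -1/129 + sqrt(49177)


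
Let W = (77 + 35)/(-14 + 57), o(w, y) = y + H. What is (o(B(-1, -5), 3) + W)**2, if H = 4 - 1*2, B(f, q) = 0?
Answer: 106929/1849 ≈ 57.831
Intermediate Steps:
H = 2 (H = 4 - 2 = 2)
o(w, y) = 2 + y (o(w, y) = y + 2 = 2 + y)
W = 112/43 ≈ 2.6047
(o(B(-1, -5), 3) + W)**2 = ((2 + 3) + 112/43)**2 = (5 + 112/43)**2 = (327/43)**2 = 106929/1849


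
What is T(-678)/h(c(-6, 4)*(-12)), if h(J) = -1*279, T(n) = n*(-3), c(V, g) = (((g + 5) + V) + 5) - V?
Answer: -226/31 ≈ -7.2903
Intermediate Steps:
c(V, g) = 10 + g (c(V, g) = (((5 + g) + V) + 5) - V = ((5 + V + g) + 5) - V = (10 + V + g) - V = 10 + g)
T(n) = -3*n
h(J) = -279
T(-678)/h(c(-6, 4)*(-12)) = -3*(-678)/(-279) = 2034*(-1/279) = -226/31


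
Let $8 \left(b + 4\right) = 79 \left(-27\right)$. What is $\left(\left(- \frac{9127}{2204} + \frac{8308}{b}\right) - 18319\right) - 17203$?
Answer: $- \frac{169665153131}{4771660} \approx -35557.0$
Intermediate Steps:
$b = - \frac{2165}{8}$ ($b = -4 + \frac{79 \left(-27\right)}{8} = -4 + \frac{1}{8} \left(-2133\right) = -4 - \frac{2133}{8} = - \frac{2165}{8} \approx -270.63$)
$\left(\left(- \frac{9127}{2204} + \frac{8308}{b}\right) - 18319\right) - 17203 = \left(\left(- \frac{9127}{2204} + \frac{8308}{- \frac{2165}{8}}\right) - 18319\right) - 17203 = \left(\left(\left(-9127\right) \frac{1}{2204} + 8308 \left(- \frac{8}{2165}\right)\right) - 18319\right) - 17203 = \left(\left(- \frac{9127}{2204} - \frac{66464}{2165}\right) - 18319\right) - 17203 = \left(- \frac{166246611}{4771660} - 18319\right) - 17203 = - \frac{87578286151}{4771660} - 17203 = - \frac{169665153131}{4771660}$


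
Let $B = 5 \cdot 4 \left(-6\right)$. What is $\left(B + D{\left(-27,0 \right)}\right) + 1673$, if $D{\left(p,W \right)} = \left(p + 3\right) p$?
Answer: $2201$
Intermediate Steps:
$B = -120$ ($B = 20 \left(-6\right) = -120$)
$D{\left(p,W \right)} = p \left(3 + p\right)$ ($D{\left(p,W \right)} = \left(3 + p\right) p = p \left(3 + p\right)$)
$\left(B + D{\left(-27,0 \right)}\right) + 1673 = \left(-120 - 27 \left(3 - 27\right)\right) + 1673 = \left(-120 - -648\right) + 1673 = \left(-120 + 648\right) + 1673 = 528 + 1673 = 2201$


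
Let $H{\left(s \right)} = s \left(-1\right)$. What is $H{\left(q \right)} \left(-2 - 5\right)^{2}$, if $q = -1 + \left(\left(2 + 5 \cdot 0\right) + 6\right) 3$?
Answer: $-1127$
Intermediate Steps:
$q = 23$ ($q = -1 + \left(\left(2 + 0\right) + 6\right) 3 = -1 + \left(2 + 6\right) 3 = -1 + 8 \cdot 3 = -1 + 24 = 23$)
$H{\left(s \right)} = - s$
$H{\left(q \right)} \left(-2 - 5\right)^{2} = \left(-1\right) 23 \left(-2 - 5\right)^{2} = - 23 \left(-7\right)^{2} = \left(-23\right) 49 = -1127$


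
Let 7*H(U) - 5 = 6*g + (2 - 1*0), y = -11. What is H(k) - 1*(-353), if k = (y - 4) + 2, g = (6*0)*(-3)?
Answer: 354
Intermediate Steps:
g = 0 (g = 0*(-3) = 0)
k = -13 (k = (-11 - 4) + 2 = -15 + 2 = -13)
H(U) = 1 (H(U) = 5/7 + (6*0 + (2 - 1*0))/7 = 5/7 + (0 + (2 + 0))/7 = 5/7 + (0 + 2)/7 = 5/7 + (1/7)*2 = 5/7 + 2/7 = 1)
H(k) - 1*(-353) = 1 - 1*(-353) = 1 + 353 = 354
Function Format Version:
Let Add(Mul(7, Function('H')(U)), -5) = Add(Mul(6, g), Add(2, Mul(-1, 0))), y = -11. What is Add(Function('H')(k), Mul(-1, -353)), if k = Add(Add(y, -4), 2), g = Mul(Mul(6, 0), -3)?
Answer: 354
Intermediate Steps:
g = 0 (g = Mul(0, -3) = 0)
k = -13 (k = Add(Add(-11, -4), 2) = Add(-15, 2) = -13)
Function('H')(U) = 1 (Function('H')(U) = Add(Rational(5, 7), Mul(Rational(1, 7), Add(Mul(6, 0), Add(2, Mul(-1, 0))))) = Add(Rational(5, 7), Mul(Rational(1, 7), Add(0, Add(2, 0)))) = Add(Rational(5, 7), Mul(Rational(1, 7), Add(0, 2))) = Add(Rational(5, 7), Mul(Rational(1, 7), 2)) = Add(Rational(5, 7), Rational(2, 7)) = 1)
Add(Function('H')(k), Mul(-1, -353)) = Add(1, Mul(-1, -353)) = Add(1, 353) = 354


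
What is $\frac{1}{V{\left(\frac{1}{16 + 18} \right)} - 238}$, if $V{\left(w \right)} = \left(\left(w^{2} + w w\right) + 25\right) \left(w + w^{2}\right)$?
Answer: $- \frac{668168}{158518199} \approx -0.0042151$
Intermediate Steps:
$V{\left(w \right)} = \left(25 + 2 w^{2}\right) \left(w + w^{2}\right)$ ($V{\left(w \right)} = \left(\left(w^{2} + w^{2}\right) + 25\right) \left(w + w^{2}\right) = \left(2 w^{2} + 25\right) \left(w + w^{2}\right) = \left(25 + 2 w^{2}\right) \left(w + w^{2}\right)$)
$\frac{1}{V{\left(\frac{1}{16 + 18} \right)} - 238} = \frac{1}{\frac{25 + 2 \left(\frac{1}{16 + 18}\right)^{2} + 2 \left(\frac{1}{16 + 18}\right)^{3} + \frac{25}{16 + 18}}{16 + 18} - 238} = \frac{1}{\frac{25 + 2 \left(\frac{1}{34}\right)^{2} + 2 \left(\frac{1}{34}\right)^{3} + \frac{25}{34}}{34} + \left(-327 + 89\right)} = \frac{1}{\frac{25 + \frac{2}{1156} + \frac{2}{39304} + 25 \cdot \frac{1}{34}}{34} - 238} = \frac{1}{\frac{25 + 2 \cdot \frac{1}{1156} + 2 \cdot \frac{1}{39304} + \frac{25}{34}}{34} - 238} = \frac{1}{\frac{25 + \frac{1}{578} + \frac{1}{19652} + \frac{25}{34}}{34} - 238} = \frac{1}{\frac{1}{34} \cdot \frac{505785}{19652} - 238} = \frac{1}{\frac{505785}{668168} - 238} = \frac{1}{- \frac{158518199}{668168}} = - \frac{668168}{158518199}$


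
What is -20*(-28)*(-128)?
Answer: -71680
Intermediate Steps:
-20*(-28)*(-128) = 560*(-128) = -71680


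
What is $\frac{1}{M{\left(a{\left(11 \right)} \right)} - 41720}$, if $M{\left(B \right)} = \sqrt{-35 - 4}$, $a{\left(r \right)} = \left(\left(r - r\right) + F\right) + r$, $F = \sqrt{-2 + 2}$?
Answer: $- \frac{41720}{1740558439} - \frac{i \sqrt{39}}{1740558439} \approx -2.3969 \cdot 10^{-5} - 3.5879 \cdot 10^{-9} i$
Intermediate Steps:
$F = 0$ ($F = \sqrt{0} = 0$)
$a{\left(r \right)} = r$ ($a{\left(r \right)} = \left(\left(r - r\right) + 0\right) + r = \left(0 + 0\right) + r = 0 + r = r$)
$M{\left(B \right)} = i \sqrt{39}$ ($M{\left(B \right)} = \sqrt{-39} = i \sqrt{39}$)
$\frac{1}{M{\left(a{\left(11 \right)} \right)} - 41720} = \frac{1}{i \sqrt{39} - 41720} = \frac{1}{-41720 + i \sqrt{39}}$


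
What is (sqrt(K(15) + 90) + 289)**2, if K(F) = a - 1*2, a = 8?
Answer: 83617 + 2312*sqrt(6) ≈ 89280.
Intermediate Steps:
K(F) = 6 (K(F) = 8 - 1*2 = 8 - 2 = 6)
(sqrt(K(15) + 90) + 289)**2 = (sqrt(6 + 90) + 289)**2 = (sqrt(96) + 289)**2 = (4*sqrt(6) + 289)**2 = (289 + 4*sqrt(6))**2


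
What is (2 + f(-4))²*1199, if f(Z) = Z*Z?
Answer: 388476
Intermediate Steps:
f(Z) = Z²
(2 + f(-4))²*1199 = (2 + (-4)²)²*1199 = (2 + 16)²*1199 = 18²*1199 = 324*1199 = 388476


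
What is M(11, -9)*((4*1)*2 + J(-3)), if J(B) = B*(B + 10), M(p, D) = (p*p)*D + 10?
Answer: 14027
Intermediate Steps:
M(p, D) = 10 + D*p² (M(p, D) = p²*D + 10 = D*p² + 10 = 10 + D*p²)
J(B) = B*(10 + B)
M(11, -9)*((4*1)*2 + J(-3)) = (10 - 9*11²)*((4*1)*2 - 3*(10 - 3)) = (10 - 9*121)*(4*2 - 3*7) = (10 - 1089)*(8 - 21) = -1079*(-13) = 14027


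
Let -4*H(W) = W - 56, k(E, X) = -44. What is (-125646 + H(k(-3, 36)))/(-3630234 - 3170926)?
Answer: 125621/6801160 ≈ 0.018471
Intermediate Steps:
H(W) = 14 - W/4 (H(W) = -(W - 56)/4 = -(-56 + W)/4 = 14 - W/4)
(-125646 + H(k(-3, 36)))/(-3630234 - 3170926) = (-125646 + (14 - 1/4*(-44)))/(-3630234 - 3170926) = (-125646 + (14 + 11))/(-6801160) = (-125646 + 25)*(-1/6801160) = -125621*(-1/6801160) = 125621/6801160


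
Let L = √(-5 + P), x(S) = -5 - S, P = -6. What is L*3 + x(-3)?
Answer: -2 + 3*I*√11 ≈ -2.0 + 9.9499*I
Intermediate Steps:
L = I*√11 (L = √(-5 - 6) = √(-11) = I*√11 ≈ 3.3166*I)
L*3 + x(-3) = (I*√11)*3 + (-5 - 1*(-3)) = 3*I*√11 + (-5 + 3) = 3*I*√11 - 2 = -2 + 3*I*√11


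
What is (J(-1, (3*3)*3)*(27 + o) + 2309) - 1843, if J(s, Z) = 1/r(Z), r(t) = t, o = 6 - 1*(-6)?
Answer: 4207/9 ≈ 467.44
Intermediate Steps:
o = 12 (o = 6 + 6 = 12)
J(s, Z) = 1/Z
(J(-1, (3*3)*3)*(27 + o) + 2309) - 1843 = ((27 + 12)/(((3*3)*3)) + 2309) - 1843 = (39/(9*3) + 2309) - 1843 = (39/27 + 2309) - 1843 = ((1/27)*39 + 2309) - 1843 = (13/9 + 2309) - 1843 = 20794/9 - 1843 = 4207/9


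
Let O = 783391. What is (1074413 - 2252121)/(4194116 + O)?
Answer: -1177708/4977507 ≈ -0.23661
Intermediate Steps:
(1074413 - 2252121)/(4194116 + O) = (1074413 - 2252121)/(4194116 + 783391) = -1177708/4977507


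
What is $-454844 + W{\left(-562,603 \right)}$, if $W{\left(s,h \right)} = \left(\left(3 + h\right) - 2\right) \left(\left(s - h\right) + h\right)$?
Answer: $-794292$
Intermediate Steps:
$W{\left(s,h \right)} = s \left(1 + h\right)$ ($W{\left(s,h \right)} = \left(1 + h\right) s = s \left(1 + h\right)$)
$-454844 + W{\left(-562,603 \right)} = -454844 - 562 \left(1 + 603\right) = -454844 - 339448 = -794292$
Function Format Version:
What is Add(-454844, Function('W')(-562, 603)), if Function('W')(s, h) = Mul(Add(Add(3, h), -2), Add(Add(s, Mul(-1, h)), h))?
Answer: -794292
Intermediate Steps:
Function('W')(s, h) = Mul(s, Add(1, h)) (Function('W')(s, h) = Mul(Add(1, h), s) = Mul(s, Add(1, h)))
Add(-454844, Function('W')(-562, 603)) = Add(-454844, Mul(-562, Add(1, 603))) = Add(-454844, Mul(-562, 604)) = Add(-454844, -339448) = -794292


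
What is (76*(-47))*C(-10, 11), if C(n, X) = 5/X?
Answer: -17860/11 ≈ -1623.6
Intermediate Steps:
(76*(-47))*C(-10, 11) = (76*(-47))*(5/11) = -17860/11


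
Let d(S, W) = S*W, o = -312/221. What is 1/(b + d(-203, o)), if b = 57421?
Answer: 17/981029 ≈ 1.7329e-5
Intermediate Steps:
o = -24/17 (o = -312*1/221 = -24/17 ≈ -1.4118)
1/(b + d(-203, o)) = 1/(57421 - 203*(-24/17)) = 1/(57421 + 4872/17) = 1/(981029/17) = 17/981029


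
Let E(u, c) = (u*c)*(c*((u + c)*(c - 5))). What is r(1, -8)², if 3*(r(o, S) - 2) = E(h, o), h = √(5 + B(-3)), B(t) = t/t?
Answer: 140/3 + 16*√6 ≈ 85.859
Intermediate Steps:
B(t) = 1
h = √6 (h = √(5 + 1) = √6 ≈ 2.4495)
E(u, c) = u*c²*(-5 + c)*(c + u) (E(u, c) = (c*u)*(c*((c + u)*(-5 + c))) = (c*u)*(c*((-5 + c)*(c + u))) = (c*u)*(c*(-5 + c)*(c + u)) = u*c²*(-5 + c)*(c + u))
r(o, S) = 2 + √6*o²*(o² - 5*o - 5*√6 + o*√6)/3 (r(o, S) = 2 + (√6*o²*(o² - 5*o - 5*√6 + o*√6))/3 = 2 + √6*o²*(o² - 5*o - 5*√6 + o*√6)/3)
r(1, -8)² = (2 + (⅓)*√6*1²*(1² - 5*1 - 5*√6 + 1*√6))² = (2 + (⅓)*√6*1*(1 - 5 - 5*√6 + √6))² = (2 + (⅓)*√6*1*(-4 - 4*√6))² = (2 + √6*(-4 - 4*√6)/3)²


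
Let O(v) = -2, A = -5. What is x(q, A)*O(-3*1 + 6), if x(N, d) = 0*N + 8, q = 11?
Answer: -16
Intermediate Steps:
x(N, d) = 8 (x(N, d) = 0 + 8 = 8)
x(q, A)*O(-3*1 + 6) = 8*(-2) = -16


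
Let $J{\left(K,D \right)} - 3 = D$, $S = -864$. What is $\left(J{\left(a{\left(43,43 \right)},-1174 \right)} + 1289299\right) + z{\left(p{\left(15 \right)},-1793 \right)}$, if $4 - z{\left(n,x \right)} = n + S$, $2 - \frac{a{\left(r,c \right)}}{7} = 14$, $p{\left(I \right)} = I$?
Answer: $1288981$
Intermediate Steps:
$a{\left(r,c \right)} = -84$ ($a{\left(r,c \right)} = 14 - 98 = -84$)
$z{\left(n,x \right)} = 868 - n$ ($z{\left(n,x \right)} = 4 - \left(n - 864\right) = 4 - \left(-864 + n\right) = 868 - n$)
$J{\left(K,D \right)} = 3 + D$
$\left(J{\left(a{\left(43,43 \right)},-1174 \right)} + 1289299\right) + z{\left(p{\left(15 \right)},-1793 \right)} = \left(\left(3 - 1174\right) + 1289299\right) + \left(868 - 15\right) = \left(-1171 + 1289299\right) + \left(868 - 15\right) = 1288128 + 853 = 1288981$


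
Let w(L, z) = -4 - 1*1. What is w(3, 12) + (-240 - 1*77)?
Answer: -322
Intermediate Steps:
w(L, z) = -5 (w(L, z) = -4 - 1 = -5)
w(3, 12) + (-240 - 1*77) = -5 + (-240 - 1*77) = -5 + (-240 - 77) = -5 - 317 = -322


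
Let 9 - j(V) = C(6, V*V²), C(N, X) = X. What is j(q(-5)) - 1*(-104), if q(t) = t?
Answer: 238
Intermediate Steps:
j(V) = 9 - V³ (j(V) = 9 - V*V² = 9 - V³)
j(q(-5)) - 1*(-104) = (9 - 1*(-5)³) - 1*(-104) = (9 - 1*(-125)) + 104 = (9 + 125) + 104 = 134 + 104 = 238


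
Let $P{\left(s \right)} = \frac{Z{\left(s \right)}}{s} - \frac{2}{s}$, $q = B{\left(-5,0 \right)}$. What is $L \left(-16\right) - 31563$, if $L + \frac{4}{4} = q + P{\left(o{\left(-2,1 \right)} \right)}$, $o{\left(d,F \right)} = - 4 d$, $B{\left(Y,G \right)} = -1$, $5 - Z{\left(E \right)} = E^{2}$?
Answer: $-31409$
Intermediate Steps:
$Z{\left(E \right)} = 5 - E^{2}$
$q = -1$
$P{\left(s \right)} = - \frac{2}{s} + \frac{5 - s^{2}}{s}$ ($P{\left(s \right)} = \frac{5 - s^{2}}{s} - \frac{2}{s} = - \frac{2}{s} + \frac{5 - s^{2}}{s}$)
$L = - \frac{77}{8}$ ($L = -1 + \left(-1 + \left(- \left(-4\right) \left(-2\right) + \frac{3}{\left(-4\right) \left(-2\right)}\right)\right) = -1 + \left(-1 + \left(\left(-1\right) 8 + \frac{3}{8}\right)\right) = -1 + \left(-1 + \left(-8 + 3 \cdot \frac{1}{8}\right)\right) = -1 + \left(-1 + \left(-8 + \frac{3}{8}\right)\right) = -1 - \frac{69}{8} = - \frac{77}{8} \approx -9.625$)
$L \left(-16\right) - 31563 = \left(- \frac{77}{8}\right) \left(-16\right) - 31563 = 154 - 31563 = -31409$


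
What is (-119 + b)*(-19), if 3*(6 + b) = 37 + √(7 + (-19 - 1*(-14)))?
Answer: 6422/3 - 19*√2/3 ≈ 2131.7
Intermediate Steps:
b = 19/3 + √2/3 (b = -6 + (37 + √(7 + (-19 - 1*(-14))))/3 = -6 + (37 + √(7 + (-19 + 14)))/3 = -6 + (37 + √(7 - 5))/3 = -6 + (37 + √2)/3 = -6 + (37/3 + √2/3) = 19/3 + √2/3 ≈ 6.8047)
(-119 + b)*(-19) = (-119 + (19/3 + √2/3))*(-19) = (-338/3 + √2/3)*(-19) = 6422/3 - 19*√2/3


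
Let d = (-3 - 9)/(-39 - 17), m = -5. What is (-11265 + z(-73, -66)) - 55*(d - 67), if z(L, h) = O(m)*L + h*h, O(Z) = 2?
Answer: -47345/14 ≈ -3381.8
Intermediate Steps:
d = 3/14 (d = -12/(-56) = -12*(-1/56) = 3/14 ≈ 0.21429)
z(L, h) = h**2 + 2*L (z(L, h) = 2*L + h*h = 2*L + h**2 = h**2 + 2*L)
(-11265 + z(-73, -66)) - 55*(d - 67) = (-11265 + ((-66)**2 + 2*(-73))) - 55*(3/14 - 67) = (-11265 + (4356 - 146)) - 55*(-935/14) = (-11265 + 4210) + 51425/14 = -7055 + 51425/14 = -47345/14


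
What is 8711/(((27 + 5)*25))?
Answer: 8711/800 ≈ 10.889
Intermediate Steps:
8711/(((27 + 5)*25)) = 8711/((32*25)) = 8711/800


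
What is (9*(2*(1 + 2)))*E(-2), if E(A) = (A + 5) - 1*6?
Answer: -162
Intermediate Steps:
E(A) = -1 + A (E(A) = (5 + A) - 6 = -1 + A)
(9*(2*(1 + 2)))*E(-2) = (9*(2*(1 + 2)))*(-1 - 2) = (9*(2*3))*(-3) = (9*6)*(-3) = 54*(-3) = -162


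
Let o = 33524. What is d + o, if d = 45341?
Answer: 78865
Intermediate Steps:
d + o = 45341 + 33524 = 78865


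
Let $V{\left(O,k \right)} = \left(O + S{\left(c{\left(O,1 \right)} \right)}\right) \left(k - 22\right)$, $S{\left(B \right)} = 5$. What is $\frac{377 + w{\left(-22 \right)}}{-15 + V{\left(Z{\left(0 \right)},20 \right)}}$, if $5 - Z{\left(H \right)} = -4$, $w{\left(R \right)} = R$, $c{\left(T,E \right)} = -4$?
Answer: $- \frac{355}{43} \approx -8.2558$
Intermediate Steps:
$Z{\left(H \right)} = 9$ ($Z{\left(H \right)} = 5 - -4 = 5 + 4 = 9$)
$V{\left(O,k \right)} = \left(-22 + k\right) \left(5 + O\right)$ ($V{\left(O,k \right)} = \left(O + 5\right) \left(k - 22\right) = \left(5 + O\right) \left(-22 + k\right) = \left(-22 + k\right) \left(5 + O\right)$)
$\frac{377 + w{\left(-22 \right)}}{-15 + V{\left(Z{\left(0 \right)},20 \right)}} = \frac{377 - 22}{-15 + \left(-110 - 198 + 5 \cdot 20 + 9 \cdot 20\right)} = \frac{355}{-15 + \left(-110 - 198 + 100 + 180\right)} = \frac{355}{-15 - 28} = \frac{355}{-43} = 355 \left(- \frac{1}{43}\right) = - \frac{355}{43}$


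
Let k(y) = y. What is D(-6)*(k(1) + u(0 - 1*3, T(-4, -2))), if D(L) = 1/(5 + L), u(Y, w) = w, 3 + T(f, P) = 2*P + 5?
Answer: 1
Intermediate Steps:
T(f, P) = 2 + 2*P (T(f, P) = -3 + (2*P + 5) = -3 + (5 + 2*P) = 2 + 2*P)
D(-6)*(k(1) + u(0 - 1*3, T(-4, -2))) = (1 + (2 + 2*(-2)))/(5 - 6) = (1 + (2 - 4))/(-1) = -(1 - 2) = -1*(-1) = 1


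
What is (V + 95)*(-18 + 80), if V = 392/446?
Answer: 1325622/223 ≈ 5944.5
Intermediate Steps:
V = 196/223 (V = 392*(1/446) = 196/223 ≈ 0.87892)
(V + 95)*(-18 + 80) = (196/223 + 95)*(-18 + 80) = (21381/223)*62 = 1325622/223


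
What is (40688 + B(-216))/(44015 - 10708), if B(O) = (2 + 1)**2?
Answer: 40697/33307 ≈ 1.2219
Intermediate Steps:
B(O) = 9 (B(O) = 3**2 = 9)
(40688 + B(-216))/(44015 - 10708) = (40688 + 9)/(44015 - 10708) = 40697/33307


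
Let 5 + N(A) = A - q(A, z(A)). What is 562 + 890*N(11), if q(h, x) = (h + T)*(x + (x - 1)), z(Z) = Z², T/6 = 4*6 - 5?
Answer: -26805348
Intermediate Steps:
T = 114 (T = 6*(4*6 - 5) = 6*(24 - 5) = 6*19 = 114)
q(h, x) = (-1 + 2*x)*(114 + h) (q(h, x) = (h + 114)*(x + (x - 1)) = (114 + h)*(x + (-1 + x)) = (114 + h)*(-1 + 2*x) = (-1 + 2*x)*(114 + h))
N(A) = 109 - 228*A² - 2*A³ + 2*A (N(A) = -5 + (A - (-114 - A + 228*A² + 2*A*A²)) = -5 + (A - (-114 - A + 228*A² + 2*A³)) = -5 + (A - (-114 - A + 2*A³ + 228*A²)) = -5 + (A + (114 + A - 228*A² - 2*A³)) = -5 + (114 - 228*A² - 2*A³ + 2*A) = 109 - 228*A² - 2*A³ + 2*A)
562 + 890*N(11) = 562 + 890*(109 - 228*11² - 2*11³ + 2*11) = 562 + 890*(109 - 228*121 - 2*1331 + 22) = 562 + 890*(109 - 27588 - 2662 + 22) = 562 + 890*(-30119) = 562 - 26805910 = -26805348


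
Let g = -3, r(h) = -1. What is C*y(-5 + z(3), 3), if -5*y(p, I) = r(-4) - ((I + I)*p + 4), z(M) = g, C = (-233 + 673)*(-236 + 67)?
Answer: 639496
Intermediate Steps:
C = -74360 (C = 440*(-169) = -74360)
z(M) = -3
y(p, I) = 1 + 2*I*p/5 (y(p, I) = -(-1 - ((I + I)*p + 4))/5 = -(-1 - ((2*I)*p + 4))/5 = -(-1 - (2*I*p + 4))/5 = -(-1 - (4 + 2*I*p))/5 = -(-1 + (-4 - 2*I*p))/5 = -(-5 - 2*I*p)/5 = 1 + 2*I*p/5)
C*y(-5 + z(3), 3) = -74360*(1 + (2/5)*3*(-5 - 3)) = -74360*(1 + (2/5)*3*(-8)) = -74360*(1 - 48/5) = -74360*(-43/5) = 639496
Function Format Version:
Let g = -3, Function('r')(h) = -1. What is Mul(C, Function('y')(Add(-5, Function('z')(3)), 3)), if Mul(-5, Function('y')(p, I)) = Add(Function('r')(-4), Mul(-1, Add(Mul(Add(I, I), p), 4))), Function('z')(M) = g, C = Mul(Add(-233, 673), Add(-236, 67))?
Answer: 639496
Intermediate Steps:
C = -74360 (C = Mul(440, -169) = -74360)
Function('z')(M) = -3
Function('y')(p, I) = Add(1, Mul(Rational(2, 5), I, p)) (Function('y')(p, I) = Mul(Rational(-1, 5), Add(-1, Mul(-1, Add(Mul(Add(I, I), p), 4)))) = Mul(Rational(-1, 5), Add(-1, Mul(-1, Add(Mul(Mul(2, I), p), 4)))) = Mul(Rational(-1, 5), Add(-1, Mul(-1, Add(Mul(2, I, p), 4)))) = Mul(Rational(-1, 5), Add(-1, Mul(-1, Add(4, Mul(2, I, p))))) = Mul(Rational(-1, 5), Add(-1, Add(-4, Mul(-2, I, p)))) = Mul(Rational(-1, 5), Add(-5, Mul(-2, I, p))) = Add(1, Mul(Rational(2, 5), I, p)))
Mul(C, Function('y')(Add(-5, Function('z')(3)), 3)) = Mul(-74360, Add(1, Mul(Rational(2, 5), 3, Add(-5, -3)))) = Mul(-74360, Add(1, Mul(Rational(2, 5), 3, -8))) = Mul(-74360, Add(1, Rational(-48, 5))) = Mul(-74360, Rational(-43, 5)) = 639496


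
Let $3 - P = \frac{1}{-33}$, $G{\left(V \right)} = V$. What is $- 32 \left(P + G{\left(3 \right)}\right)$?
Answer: $- \frac{6368}{33} \approx -192.97$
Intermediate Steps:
$P = \frac{100}{33}$ ($P = 3 - \frac{1}{-33} = 3 - - \frac{1}{33} = 3 + \frac{1}{33} = \frac{100}{33} \approx 3.0303$)
$- 32 \left(P + G{\left(3 \right)}\right) = - 32 \left(\frac{100}{33} + 3\right) = \left(-32\right) \frac{199}{33} = - \frac{6368}{33}$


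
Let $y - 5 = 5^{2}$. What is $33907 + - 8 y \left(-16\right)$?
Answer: $37747$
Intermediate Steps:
$y = 30$ ($y = 5 + 5^{2} = 5 + 25 = 30$)
$33907 + - 8 y \left(-16\right) = 33907 + \left(-8\right) 30 \left(-16\right) = 33907 - -3840 = 33907 + 3840 = 37747$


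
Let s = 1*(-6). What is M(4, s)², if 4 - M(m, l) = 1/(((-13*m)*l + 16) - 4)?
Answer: 1677025/104976 ≈ 15.975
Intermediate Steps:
s = -6
M(m, l) = 4 - 1/(12 - 13*l*m) (M(m, l) = 4 - 1/(((-13*m)*l + 16) - 4) = 4 - 1/((-13*l*m + 16) - 4) = 4 - 1/((16 - 13*l*m) - 4) = 4 - 1/(12 - 13*l*m))
M(4, s)² = ((-47 + 52*(-6)*4)/(-12 + 13*(-6)*4))² = ((-47 - 1248)/(-12 - 312))² = (-1295/(-324))² = (-1/324*(-1295))² = (1295/324)² = 1677025/104976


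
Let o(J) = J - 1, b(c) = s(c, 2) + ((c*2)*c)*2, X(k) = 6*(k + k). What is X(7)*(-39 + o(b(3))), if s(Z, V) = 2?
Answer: -168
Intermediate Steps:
X(k) = 12*k (X(k) = 6*(2*k) = 12*k)
b(c) = 2 + 4*c² (b(c) = 2 + ((c*2)*c)*2 = 2 + ((2*c)*c)*2 = 2 + (2*c²)*2 = 2 + 4*c²)
o(J) = -1 + J
X(7)*(-39 + o(b(3))) = (12*7)*(-39 + (-1 + (2 + 4*3²))) = 84*(-39 + (-1 + (2 + 4*9))) = 84*(-39 + (-1 + (2 + 36))) = 84*(-39 + (-1 + 38)) = 84*(-39 + 37) = 84*(-2) = -168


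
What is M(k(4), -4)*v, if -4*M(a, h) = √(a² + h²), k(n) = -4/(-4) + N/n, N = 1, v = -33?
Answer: 33*√281/16 ≈ 34.574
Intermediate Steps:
k(n) = 1 + 1/n (k(n) = -4/(-4) + 1/n = -4*(-¼) + 1/n = 1 + 1/n)
M(a, h) = -√(a² + h²)/4
M(k(4), -4)*v = -√(((1 + 4)/4)² + (-4)²)/4*(-33) = -√(((¼)*5)² + 16)/4*(-33) = -√((5/4)² + 16)/4*(-33) = -√(25/16 + 16)/4*(-33) = -√281/16*(-33) = 33*√281/16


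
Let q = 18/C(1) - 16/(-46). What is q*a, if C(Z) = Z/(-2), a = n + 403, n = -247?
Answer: -127920/23 ≈ -5561.7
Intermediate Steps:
a = 156 (a = -247 + 403 = 156)
C(Z) = -Z/2 (C(Z) = Z*(-1/2) = -Z/2)
q = -820/23 (q = 18/((-1/2*1)) - 16/(-46) = 18/(-1/2) - 16*(-1/46) = 18*(-2) + 8/23 = -36 + 8/23 = -820/23 ≈ -35.652)
q*a = -820/23*156 = -127920/23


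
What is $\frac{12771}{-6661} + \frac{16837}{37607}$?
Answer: $- \frac{368127740}{250500227} \approx -1.4696$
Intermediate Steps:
$\frac{12771}{-6661} + \frac{16837}{37607} = 12771 \left(- \frac{1}{6661}\right) + 16837 \cdot \frac{1}{37607} = - \frac{12771}{6661} + \frac{16837}{37607} = - \frac{368127740}{250500227}$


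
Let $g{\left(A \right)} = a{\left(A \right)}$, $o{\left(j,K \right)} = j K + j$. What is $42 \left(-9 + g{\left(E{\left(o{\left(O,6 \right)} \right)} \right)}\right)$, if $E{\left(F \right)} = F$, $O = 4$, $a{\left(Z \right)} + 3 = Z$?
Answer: $672$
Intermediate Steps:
$a{\left(Z \right)} = -3 + Z$
$o{\left(j,K \right)} = j + K j$ ($o{\left(j,K \right)} = K j + j = j + K j$)
$g{\left(A \right)} = -3 + A$
$42 \left(-9 + g{\left(E{\left(o{\left(O,6 \right)} \right)} \right)}\right) = 42 \left(-9 - \left(3 - 4 \left(1 + 6\right)\right)\right) = 42 \left(-9 + \left(-3 + 4 \cdot 7\right)\right) = 42 \left(-9 + \left(-3 + 28\right)\right) = 42 \left(-9 + 25\right) = 42 \cdot 16 = 672$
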